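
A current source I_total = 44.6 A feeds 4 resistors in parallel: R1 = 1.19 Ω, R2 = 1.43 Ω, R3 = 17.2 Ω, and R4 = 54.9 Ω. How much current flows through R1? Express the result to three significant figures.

I ≈ 23.2 A

Conductances: ΣG = 1/1.19 + 1/1.43 + 1/17.2 + 1/54.9 = 1.616 (1/Ω).
R1 takes the fraction G_k/ΣG = 0.8403/1.616 = 0.5200, so I = 44.6 × 0.5200 = 23.19 A.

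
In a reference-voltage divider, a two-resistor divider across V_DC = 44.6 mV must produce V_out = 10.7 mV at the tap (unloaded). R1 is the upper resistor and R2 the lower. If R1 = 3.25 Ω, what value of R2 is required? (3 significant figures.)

Required fraction k = V_out/V_DC = 0.2399.
Rearranging, R2 = R1·k/(1−k) = 3.25 × 0.3156 = 1.026 Ω.

R2 ≈ 1.03 Ω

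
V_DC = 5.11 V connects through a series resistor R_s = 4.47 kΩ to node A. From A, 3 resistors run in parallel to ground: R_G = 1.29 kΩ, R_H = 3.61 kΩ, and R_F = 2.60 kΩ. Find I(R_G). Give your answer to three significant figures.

I ≈ 0.534 mA

Parallel bank: R_p = 1/(1/1.29 + 1/3.61 + 1/2.60) = 0.6960 kΩ.
Node voltage V_A = V_DC · R_p/(R_s + R_p) = 5.11 × 0.1347 = 0.6884 V.
I(R_G) = V_A / R_G = 0.6884/1.29 = 0.5337 mA.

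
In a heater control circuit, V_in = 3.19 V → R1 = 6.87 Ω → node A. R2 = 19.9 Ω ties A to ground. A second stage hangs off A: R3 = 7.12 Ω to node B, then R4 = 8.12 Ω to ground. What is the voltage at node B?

V_B ≈ 0.946 V

Looking into the second stage from A: R3 + R4 = 15.24 Ω appears in parallel with R2.
R2 ‖ (R3+R4) = 8.631 Ω.
So V_A = 3.19 × 0.5568 = 1.776 V.
V_B = V_A × 0.5328 = 0.9464 V.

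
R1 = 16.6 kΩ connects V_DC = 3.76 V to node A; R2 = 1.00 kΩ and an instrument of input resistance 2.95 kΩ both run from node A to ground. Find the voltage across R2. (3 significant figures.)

V_out ≈ 0.162 V

R2 ‖ R_L = (1.00 × 2.95)/(1.00 + 2.95) = 0.7468 kΩ.
Voltage divider with the loaded lower leg: V_out = 3.76 × 0.7468/(16.6 + 0.7468) = 3.76 × 0.04305 = 0.1619 V.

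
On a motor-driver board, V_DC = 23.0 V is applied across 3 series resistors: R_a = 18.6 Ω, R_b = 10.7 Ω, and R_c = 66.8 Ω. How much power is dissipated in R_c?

P ≈ 3.83 W

Series current I = V_DC/ΣR = 23.0/96.10 = 0.2393 A.
P = I²R = 0.05728 × 66.8 = 3.826 W.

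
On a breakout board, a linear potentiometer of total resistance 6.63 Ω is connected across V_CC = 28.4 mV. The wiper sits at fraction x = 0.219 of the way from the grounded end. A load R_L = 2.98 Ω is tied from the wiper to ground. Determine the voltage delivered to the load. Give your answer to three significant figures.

Lower segment x·R_p = 1.452 Ω; upper segment (1−x)·R_p = 5.178 Ω.
Lower segment in parallel with the load: 1.452 ‖ 2.98 = 0.9763 Ω.
Then V_out = V_CC · 0.9763/(5.178 + 0.9763) = 4.505 mV.

V_out ≈ 4.51 mV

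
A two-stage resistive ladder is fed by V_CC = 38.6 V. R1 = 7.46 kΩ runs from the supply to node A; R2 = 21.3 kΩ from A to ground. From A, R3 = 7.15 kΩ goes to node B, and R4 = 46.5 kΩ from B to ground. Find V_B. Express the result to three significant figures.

Node A sees R2 in parallel with the series input of stage 2, R3 + R4 = 53.65 kΩ.
R2 ‖ (R3+R4) = 15.25 kΩ.
V_A = 38.6 × 15.25/(7.46 + 15.25) = 25.92 V.
Then the unloaded second divider: V_B = V_A × R4/(R3+R4) = 25.92 × 0.8667 = 22.46 V.

V_B ≈ 22.5 V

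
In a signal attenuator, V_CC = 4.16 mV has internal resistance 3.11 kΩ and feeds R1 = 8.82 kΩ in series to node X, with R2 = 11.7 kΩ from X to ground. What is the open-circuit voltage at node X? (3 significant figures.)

R1' = 3.11 + 8.82 = 11.93 kΩ (source resistance + R1).
Open-circuit (no load on X): V_th = V_CC · R2/(R1' + R2) = 4.16 × 11.7/(11.93 + 11.7) = 2.060 mV.

V_th ≈ 2.06 mV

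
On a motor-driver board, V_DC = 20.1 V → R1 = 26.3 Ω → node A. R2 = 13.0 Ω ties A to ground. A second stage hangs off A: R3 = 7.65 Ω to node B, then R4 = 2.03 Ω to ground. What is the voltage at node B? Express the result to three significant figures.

V_B ≈ 0.734 V

Node A sees R2 in parallel with the series input of stage 2, R3 + R4 = 9.680 Ω.
Effective lower resistance at A: R2 ‖ 9.680 = 5.549 Ω.
V_A = 20.1 × 5.549/(26.3 + 5.549) = 3.502 V.
Stage 2 is unloaded, so V_B = V_A · R4/(R3+R4) = 3.502 × 2.03/9.680 = 0.7344 V.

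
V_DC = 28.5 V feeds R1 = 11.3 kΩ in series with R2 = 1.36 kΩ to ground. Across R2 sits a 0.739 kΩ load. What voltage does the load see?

First combine the lower leg with the load: R2 ‖ R_L = 0.4788 kΩ.
Then V_out = V_DC · R2'/(R1 + R2') = 28.5 × 0.4788/11.78 = 1.159 V.
(Unloaded it would be 3.06 V; the load pulls it down.)

V_out ≈ 1.16 V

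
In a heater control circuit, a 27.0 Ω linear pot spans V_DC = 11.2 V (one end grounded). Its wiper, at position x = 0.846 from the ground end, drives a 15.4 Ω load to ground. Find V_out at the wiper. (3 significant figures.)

V_out ≈ 7.71 V

Split the track: R_lower = x·R_p = 22.84 Ω, R_upper = (1−x)·R_p = 4.158 Ω.
R_L loads the lower segment: effective lower R = 9.198 Ω.
Then V_out = V_DC · 9.198/(4.158 + 9.198) = 7.713 V.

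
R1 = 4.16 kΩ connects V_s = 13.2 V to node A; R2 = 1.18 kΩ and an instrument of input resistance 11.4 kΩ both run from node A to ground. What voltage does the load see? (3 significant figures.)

The load sits in parallel with R2, giving an effective lower resistance R2' = R2·R_L/(R2+R_L) = 1.069 kΩ.
Voltage divider with the loaded lower leg: V_out = 13.2 × 1.069/(4.16 + 1.069) = 13.2 × 0.2045 = 2.699 V.
(Unloaded it would be 2.92 V; the load pulls it down.)

V_out ≈ 2.70 V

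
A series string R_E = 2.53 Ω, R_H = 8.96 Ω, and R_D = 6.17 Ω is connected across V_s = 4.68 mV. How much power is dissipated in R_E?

P ≈ 0.178 µW

Series current I = V_s/ΣR = 4.68/17.66 = 0.2650 mA.
P = I²R = 0.07023 × 2.53 = 0.1777 µW.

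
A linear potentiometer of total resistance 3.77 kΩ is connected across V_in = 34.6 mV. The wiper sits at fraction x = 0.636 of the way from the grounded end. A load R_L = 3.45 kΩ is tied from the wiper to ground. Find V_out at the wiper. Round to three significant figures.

Split the track: R_lower = x·R_p = 2.398 kΩ, R_upper = (1−x)·R_p = 1.372 kΩ.
R_L loads the lower segment: effective lower R = 1.415 kΩ.
Then V_out = V_in · 1.415/(1.372 + 1.415) = 17.56 mV.

V_out ≈ 17.6 mV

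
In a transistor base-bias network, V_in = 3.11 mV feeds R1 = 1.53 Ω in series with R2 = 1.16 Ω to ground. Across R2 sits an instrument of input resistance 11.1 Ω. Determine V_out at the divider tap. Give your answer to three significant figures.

V_out ≈ 1.27 mV

First combine the lower leg with the load: R2 ‖ R_L = 1.050 Ω.
Then V_out = V_in · R2'/(R1 + R2') = 3.11 × 1.050/2.580 = 1.266 mV.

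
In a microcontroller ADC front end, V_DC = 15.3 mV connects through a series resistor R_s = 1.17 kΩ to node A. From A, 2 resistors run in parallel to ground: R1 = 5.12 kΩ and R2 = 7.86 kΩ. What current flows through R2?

I ≈ 1.41 µA

Combine the parallel branches: R_p = (1/5.12 + 1/7.86)⁻¹ = 3.100 kΩ.
V_A = 15.3 × 3.100/4.270 = 11.11 mV.
Branch current I = V_A/R2 = 11.11/7.86 = 1.413 µA.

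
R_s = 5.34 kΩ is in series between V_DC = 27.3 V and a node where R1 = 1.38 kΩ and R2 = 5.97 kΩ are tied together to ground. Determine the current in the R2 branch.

I ≈ 0.793 mA

Equivalent of the parallel group: R_p = 1.121 kΩ.
V_A by voltage divider: V_A = 27.3 × 1.121/(5.34 + 1.121) = 4.736 V.
Branch current I = V_A/R2 = 4.736/5.97 = 0.7933 mA.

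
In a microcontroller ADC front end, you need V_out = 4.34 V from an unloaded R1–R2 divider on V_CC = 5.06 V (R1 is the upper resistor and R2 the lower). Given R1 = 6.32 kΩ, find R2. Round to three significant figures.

V_out/V_CC = R2/(R1+R2) = 0.8577.
R2 = R1 · 0.8577/(1 − 0.8577) = 38.10 kΩ.

R2 ≈ 38.1 kΩ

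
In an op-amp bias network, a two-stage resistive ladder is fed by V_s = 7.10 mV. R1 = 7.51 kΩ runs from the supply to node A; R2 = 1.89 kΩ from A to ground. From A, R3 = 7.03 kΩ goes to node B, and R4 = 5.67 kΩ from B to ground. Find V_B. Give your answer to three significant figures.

V_B ≈ 0.570 mV

Node A sees R2 in parallel with the series input of stage 2, R3 + R4 = 12.70 kΩ.
Effective lower resistance at A: R2 ‖ 12.70 = 1.645 kΩ.
First divider: V_A = V_s · 1.645/(7.51 + 1.645) = 1.276 mV.
Stage 2 is unloaded, so V_B = V_A · R4/(R3+R4) = 1.276 × 5.67/12.70 = 0.5696 mV.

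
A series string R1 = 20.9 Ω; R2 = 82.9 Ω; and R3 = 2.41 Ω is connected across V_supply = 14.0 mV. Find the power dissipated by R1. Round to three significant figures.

ΣR = 106.2 Ω → I = 14.0/106.2 = 0.1318 mA.
P(R1) = I²·R1 = (0.1318)² × 20.9 = 0.3631 µW.

P ≈ 0.363 µW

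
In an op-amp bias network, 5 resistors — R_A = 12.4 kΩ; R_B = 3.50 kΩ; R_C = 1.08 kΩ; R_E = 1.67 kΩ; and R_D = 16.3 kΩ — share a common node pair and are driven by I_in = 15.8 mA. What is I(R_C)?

I ≈ 7.49 mA

Conductances: ΣG = 1/12.4 + 1/3.50 + 1/1.08 + 1/1.67 + 1/16.3 = 1.952 (1/kΩ).
Current divider: I(R_C) = I_in · G_k/ΣG = 15.8 × (0.9259/1.952) = 15.8 × 0.4742 = 7.493 mA.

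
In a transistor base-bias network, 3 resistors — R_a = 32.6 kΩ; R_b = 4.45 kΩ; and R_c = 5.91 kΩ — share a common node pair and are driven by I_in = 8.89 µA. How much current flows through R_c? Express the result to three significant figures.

Conductances: ΣG = 1/32.6 + 1/4.45 + 1/5.91 = 0.4246 (1/kΩ).
R_c takes the fraction G_k/ΣG = 0.1692/0.4246 = 0.3985, so I = 8.89 × 0.3985 = 3.543 µA.

I ≈ 3.54 µA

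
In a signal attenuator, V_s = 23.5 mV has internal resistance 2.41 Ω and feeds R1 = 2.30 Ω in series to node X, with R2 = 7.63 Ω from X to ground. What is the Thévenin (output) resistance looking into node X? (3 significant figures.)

R_th ≈ 2.91 Ω

R1' = 2.41 + 2.30 = 4.710 Ω (source resistance + R1).
Zeroing V_s shorts the top of R1' to ground, so R_th = R1' ‖ R2 = 2.912 Ω.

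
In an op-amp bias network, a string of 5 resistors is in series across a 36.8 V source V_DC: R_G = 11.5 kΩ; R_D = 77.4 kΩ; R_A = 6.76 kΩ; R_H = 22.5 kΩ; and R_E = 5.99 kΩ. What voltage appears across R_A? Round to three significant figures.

Total series resistance ΣR = 11.5 + 77.4 + 6.76 + 22.5 + 5.99 = 124.2 kΩ.
Voltage divider: V = V_DC · (6.760 / 124.2) = 36.8 × 0.05445 = 2.004 V.

V ≈ 2.00 V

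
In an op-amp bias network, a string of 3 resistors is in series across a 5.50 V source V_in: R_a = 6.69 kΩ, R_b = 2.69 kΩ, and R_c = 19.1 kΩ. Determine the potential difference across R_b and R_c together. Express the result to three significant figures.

Series total: ΣR = 6.69 + 2.69 + 19.1 = 28.48 kΩ.
R_{R_b..R_c} = 2.69 + 19.1 = 21.79 kΩ.
Voltage divider: V = V_in · (21.79 / 28.48) = 5.50 × 0.7651 = 4.208 V.

V ≈ 4.21 V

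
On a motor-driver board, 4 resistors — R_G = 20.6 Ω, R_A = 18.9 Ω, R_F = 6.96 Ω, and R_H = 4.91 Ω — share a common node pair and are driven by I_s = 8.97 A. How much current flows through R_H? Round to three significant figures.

I ≈ 4.07 A

Total conductance ΣG = 1/20.6 + 1/18.9 + 1/6.96 + 1/4.91 = 0.4488 (units of 1/Ω).
R_H takes the fraction G_k/ΣG = 0.2037/0.4488 = 0.4538, so I = 8.97 × 0.4538 = 4.071 A.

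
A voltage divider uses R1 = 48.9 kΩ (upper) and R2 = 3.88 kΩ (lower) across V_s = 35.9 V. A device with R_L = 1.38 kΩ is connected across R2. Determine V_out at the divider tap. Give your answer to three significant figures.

V_out ≈ 0.732 V

The load sits in parallel with R2, giving an effective lower resistance R2' = R2·R_L/(R2+R_L) = 1.018 kΩ.
Now apply the divider: V_out = 35.9 × 0.02039 = 0.7321 V.
(Unloaded it would be 2.64 V; the load pulls it down.)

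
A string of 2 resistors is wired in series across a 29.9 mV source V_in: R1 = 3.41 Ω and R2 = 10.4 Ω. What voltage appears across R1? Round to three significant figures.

V ≈ 7.38 mV

ΣR = 3.41 + 10.4 = 13.81 Ω.
Voltage divider: V = V_in · (3.410 / 13.81) = 29.9 × 0.2469 = 7.383 mV.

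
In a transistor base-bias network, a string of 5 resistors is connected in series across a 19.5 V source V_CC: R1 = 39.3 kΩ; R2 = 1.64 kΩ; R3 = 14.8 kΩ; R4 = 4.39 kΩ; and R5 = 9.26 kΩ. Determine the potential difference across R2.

ΣR = 39.3 + 1.64 + 14.8 + 4.39 + 9.26 = 69.39 kΩ.
By the voltage-divider rule, V = 19.5 × 1.640/69.39 = 0.4609 V.

V ≈ 0.461 V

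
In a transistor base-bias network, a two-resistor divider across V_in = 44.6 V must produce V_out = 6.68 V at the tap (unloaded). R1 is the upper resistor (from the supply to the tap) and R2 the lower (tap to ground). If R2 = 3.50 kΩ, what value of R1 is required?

R1 ≈ 19.9 kΩ

The divider ratio is R2/(R1+R2) = 6.68/44.6 = 0.1498.
R1 = R2·(1/k − 1) = 3.50 × 5.677 = 19.87 kΩ.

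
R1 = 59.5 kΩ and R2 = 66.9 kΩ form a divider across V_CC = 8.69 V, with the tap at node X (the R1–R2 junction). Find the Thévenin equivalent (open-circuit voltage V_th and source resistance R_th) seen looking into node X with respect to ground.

Open-circuit (no load on X): V_th = V_CC · R2/(R1 + R2) = 8.69 × 66.9/(59.50 + 66.9) = 4.599 V.
Looking into X with the source shorted: R_th = R1·R2/(R1+R2) = 59.50 × 66.9/126.4 = 31.49 kΩ.

V_th ≈ 4.60 V, R_th ≈ 31.5 kΩ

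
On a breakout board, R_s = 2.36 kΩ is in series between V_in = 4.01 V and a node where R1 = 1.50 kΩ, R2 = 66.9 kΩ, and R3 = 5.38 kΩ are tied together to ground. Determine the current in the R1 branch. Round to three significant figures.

I ≈ 0.877 mA

Equivalent of the parallel group: R_p = 1.153 kΩ.
V_A by voltage divider: V_A = 4.01 × 1.153/(2.36 + 1.153) = 1.316 V.
I(R1) = V_A / R1 = 1.316/1.50 = 0.8773 mA.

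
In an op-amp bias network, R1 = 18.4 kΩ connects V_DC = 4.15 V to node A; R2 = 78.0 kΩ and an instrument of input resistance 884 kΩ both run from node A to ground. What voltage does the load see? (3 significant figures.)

First combine the lower leg with the load: R2 ‖ R_L = 71.68 kΩ.
Now apply the divider: V_out = 4.15 × 0.7957 = 3.302 V.

V_out ≈ 3.30 V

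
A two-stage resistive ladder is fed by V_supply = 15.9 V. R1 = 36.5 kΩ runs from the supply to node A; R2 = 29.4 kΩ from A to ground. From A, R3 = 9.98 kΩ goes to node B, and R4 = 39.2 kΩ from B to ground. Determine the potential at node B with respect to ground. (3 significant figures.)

V_B ≈ 4.25 V

Node A sees R2 in parallel with the series input of stage 2, R3 + R4 = 49.18 kΩ.
Effective lower resistance at A: R2 ‖ 49.18 = 18.40 kΩ.
First divider: V_A = V_supply · 18.40/(36.5 + 18.40) = 5.329 V.
Then the unloaded second divider: V_B = V_A × R4/(R3+R4) = 5.329 × 0.7971 = 4.248 V.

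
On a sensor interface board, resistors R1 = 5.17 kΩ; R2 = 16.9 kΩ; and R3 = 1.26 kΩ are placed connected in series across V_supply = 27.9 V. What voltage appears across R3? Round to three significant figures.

Series total: ΣR = 5.17 + 16.9 + 1.26 = 23.33 kΩ.
By the voltage-divider rule, V = 27.9 × 1.260/23.33 = 1.507 V.

V ≈ 1.51 V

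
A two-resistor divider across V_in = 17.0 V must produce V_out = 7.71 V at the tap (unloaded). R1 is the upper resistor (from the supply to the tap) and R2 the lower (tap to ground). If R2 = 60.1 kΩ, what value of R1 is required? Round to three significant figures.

R1 ≈ 72.4 kΩ

The divider ratio is R2/(R1+R2) = 7.71/17.0 = 0.4535.
Rearranging, R1 = R2·(1−k)/k = 60.1 × 1.205 = 72.42 kΩ.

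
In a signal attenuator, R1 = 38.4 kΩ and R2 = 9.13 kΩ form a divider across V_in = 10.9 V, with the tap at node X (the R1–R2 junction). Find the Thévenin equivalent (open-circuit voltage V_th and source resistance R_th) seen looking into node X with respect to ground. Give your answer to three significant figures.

Open-circuit (no load on X): V_th = V_in · R2/(R1 + R2) = 10.9 × 9.13/(38.40 + 9.13) = 2.094 V.
Looking into X with the source shorted: R_th = R1·R2/(R1+R2) = 38.40 × 9.13/47.53 = 7.376 kΩ.

V_th ≈ 2.09 V, R_th ≈ 7.38 kΩ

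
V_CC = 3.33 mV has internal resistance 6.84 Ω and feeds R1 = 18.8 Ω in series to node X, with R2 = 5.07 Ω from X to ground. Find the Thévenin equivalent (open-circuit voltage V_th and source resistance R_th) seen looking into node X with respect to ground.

R1' = 6.84 + 18.8 = 25.64 Ω (source resistance + R1).
With X open, the divider is unloaded: V_th = 3.33 × 5.07/30.71 = 0.5498 mV.
With V_CC suppressed (replaced by a short), R_th = R1' ‖ R2 = (25.64 × 5.07)/(25.64 + 5.07) = 4.233 Ω.

V_th ≈ 0.550 mV, R_th ≈ 4.23 Ω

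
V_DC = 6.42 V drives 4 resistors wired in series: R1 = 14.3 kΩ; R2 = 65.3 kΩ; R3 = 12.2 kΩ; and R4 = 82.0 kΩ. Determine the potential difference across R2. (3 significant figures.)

Total series resistance ΣR = 14.3 + 65.3 + 12.2 + 82.0 = 173.8 kΩ.
V = V_DC · R/ΣR = 6.42 × 0.3757 = 2.412 V.

V ≈ 2.41 V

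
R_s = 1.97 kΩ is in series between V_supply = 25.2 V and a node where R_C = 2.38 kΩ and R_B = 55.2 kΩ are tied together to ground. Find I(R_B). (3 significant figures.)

Equivalent of the parallel group: R_p = 2.282 kΩ.
Node voltage V_A = V_supply · R_p/(R_s + R_p) = 25.2 × 0.5366 = 13.52 V.
I(R_B) = V_A / R_B = 13.52/55.2 = 0.2450 mA.

I ≈ 0.245 mA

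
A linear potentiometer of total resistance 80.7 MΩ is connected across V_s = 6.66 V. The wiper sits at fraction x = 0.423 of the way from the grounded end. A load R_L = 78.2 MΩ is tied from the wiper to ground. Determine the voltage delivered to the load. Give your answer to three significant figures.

V_out ≈ 2.25 V

The pot divides into 46.56 MΩ above the wiper and 34.14 MΩ below.
(x·R_p) ‖ R_L = 23.76 MΩ.
Then V_out = V_s · 23.76/(46.56 + 23.76) = 2.250 V.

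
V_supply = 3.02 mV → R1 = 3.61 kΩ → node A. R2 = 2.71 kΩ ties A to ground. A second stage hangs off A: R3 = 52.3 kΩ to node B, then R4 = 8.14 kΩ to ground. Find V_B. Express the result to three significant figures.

V_B ≈ 0.170 mV

Node A sees R2 in parallel with the series input of stage 2, R3 + R4 = 60.44 kΩ.
R2 ‖ (R3+R4) = 2.594 kΩ.
So V_A = 3.02 × 0.4181 = 1.263 mV.
V_B = V_A × 0.1347 = 0.1700 mV.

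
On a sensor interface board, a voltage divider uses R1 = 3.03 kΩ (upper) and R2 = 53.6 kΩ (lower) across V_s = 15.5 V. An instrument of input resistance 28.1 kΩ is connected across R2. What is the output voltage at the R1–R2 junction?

The load sits in parallel with R2, giving an effective lower resistance R2' = R2·R_L/(R2+R_L) = 18.44 kΩ.
Now apply the divider: V_out = 15.5 × 0.8588 = 13.31 V.
(Unloaded it would be 14.7 V; the load pulls it down.)

V_out ≈ 13.3 V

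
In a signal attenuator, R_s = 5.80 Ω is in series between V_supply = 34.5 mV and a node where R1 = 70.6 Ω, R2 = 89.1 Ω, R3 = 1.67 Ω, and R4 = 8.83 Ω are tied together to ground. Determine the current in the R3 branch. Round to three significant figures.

I ≈ 3.91 mA

Parallel bank: R_p = 1/(1/70.6 + 1/89.1 + 1/1.67 + 1/8.83) = 1.356 Ω.
V_A by voltage divider: V_A = 34.5 × 1.356/(5.80 + 1.356) = 6.538 mV.
I(R3) = V_A / R3 = 6.538/1.67 = 3.915 mA.
(Equivalently: I_total = 4.821 mA, then current-divider fraction G_k/ΣG = 0.8120.)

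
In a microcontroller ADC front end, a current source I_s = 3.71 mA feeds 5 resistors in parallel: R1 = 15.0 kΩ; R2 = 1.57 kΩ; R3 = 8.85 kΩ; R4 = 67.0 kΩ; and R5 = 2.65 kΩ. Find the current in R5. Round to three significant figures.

Total conductance ΣG = 1/15.0 + 1/1.57 + 1/8.85 + 1/67.0 + 1/2.65 = 1.209 (units of 1/kΩ).
By the current-divider rule, I = I_s · G_k/ΣG = 3.71 × 0.3122 = 1.158 mA.

I ≈ 1.16 mA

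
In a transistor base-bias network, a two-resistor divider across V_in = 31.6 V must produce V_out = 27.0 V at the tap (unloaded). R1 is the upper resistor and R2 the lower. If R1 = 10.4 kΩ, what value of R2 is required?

R2 ≈ 61.0 kΩ

The divider ratio is R2/(R1+R2) = 27.0/31.6 = 0.8544.
So R2 = R1 · V_out/(V_in − V_out) = 10.4 × 27.0/(31.6 − 27.0) = 10.4 × 5.870 = 61.04 kΩ.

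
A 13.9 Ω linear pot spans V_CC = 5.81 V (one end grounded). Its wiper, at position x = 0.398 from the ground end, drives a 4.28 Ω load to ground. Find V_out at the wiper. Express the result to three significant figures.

Lower segment x·R_p = 5.532 Ω; upper segment (1−x)·R_p = 8.368 Ω.
(x·R_p) ‖ R_L = 2.413 Ω.
Then V_out = V_CC · 2.413/(8.368 + 2.413) = 1.300 V.
(Unloaded: V_out = x·V_CC = 2.31 V.)

V_out ≈ 1.30 V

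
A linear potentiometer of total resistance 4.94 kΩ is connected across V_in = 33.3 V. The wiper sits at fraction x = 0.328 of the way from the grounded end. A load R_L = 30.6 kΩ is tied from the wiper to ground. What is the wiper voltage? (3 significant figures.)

V_out ≈ 10.5 V

The pot divides into 3.320 kΩ above the wiper and 1.620 kΩ below.
Lower segment in parallel with the load: 1.620 ‖ 30.6 = 1.539 kΩ.
Loaded-divider output: V_out = 33.3 × 0.3167 = 10.55 V.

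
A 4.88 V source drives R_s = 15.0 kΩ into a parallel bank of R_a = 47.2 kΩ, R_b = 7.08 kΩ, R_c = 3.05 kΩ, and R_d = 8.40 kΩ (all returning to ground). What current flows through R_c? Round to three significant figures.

I ≈ 0.158 mA

Parallel bank: R_p = 1/(1/47.2 + 1/7.08 + 1/3.05 + 1/8.40) = 1.641 kΩ.
Node voltage V_A = V_CC · R_p/(R_s + R_p) = 4.88 × 0.09862 = 0.4813 V.
Branch current I = V_A/R_c = 0.4813/3.05 = 0.1578 mA.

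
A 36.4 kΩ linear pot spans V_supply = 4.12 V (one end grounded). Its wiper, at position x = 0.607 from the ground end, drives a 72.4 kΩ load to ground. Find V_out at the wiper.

V_out ≈ 2.23 V

Split the track: R_lower = x·R_p = 22.09 kΩ, R_upper = (1−x)·R_p = 14.31 kΩ.
(x·R_p) ‖ R_L = 16.93 kΩ.
Loaded-divider output: V_out = 4.12 × 0.5420 = 2.233 V.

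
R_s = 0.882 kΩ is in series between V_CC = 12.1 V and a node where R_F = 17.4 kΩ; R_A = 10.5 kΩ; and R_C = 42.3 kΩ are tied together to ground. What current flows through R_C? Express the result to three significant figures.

Equivalent of the parallel group: R_p = 5.671 kΩ.
V_A = 12.1 × 5.671/6.553 = 10.47 V.
Branch current I = V_A/R_C = 10.47/42.3 = 0.2475 mA.
(Check via current divider: I_total = 1.847 mA; share G_k/ΣG = 0.1341 → same result.)

I ≈ 0.248 mA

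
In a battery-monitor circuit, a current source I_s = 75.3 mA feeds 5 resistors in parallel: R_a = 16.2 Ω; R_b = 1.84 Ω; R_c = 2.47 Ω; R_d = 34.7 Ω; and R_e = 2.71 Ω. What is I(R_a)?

I ≈ 3.30 mA

Total conductance ΣG = 1/16.2 + 1/1.84 + 1/2.47 + 1/34.7 + 1/2.71 = 1.408 (units of 1/Ω).
By the current-divider rule, I = I_s · G_k/ΣG = 75.3 × 0.04384 = 3.302 mA.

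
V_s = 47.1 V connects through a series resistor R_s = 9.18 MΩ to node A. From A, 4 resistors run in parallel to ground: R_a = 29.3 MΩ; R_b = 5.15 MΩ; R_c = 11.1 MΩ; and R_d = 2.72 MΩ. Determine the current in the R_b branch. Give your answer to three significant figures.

Equivalent of the parallel group: R_p = 1.458 MΩ.
V_A by voltage divider: V_A = 47.1 × 1.458/(9.18 + 1.458) = 6.454 V.
I(R_b) = V_A / R_b = 6.454/5.15 = 1.253 µA.

I ≈ 1.25 µA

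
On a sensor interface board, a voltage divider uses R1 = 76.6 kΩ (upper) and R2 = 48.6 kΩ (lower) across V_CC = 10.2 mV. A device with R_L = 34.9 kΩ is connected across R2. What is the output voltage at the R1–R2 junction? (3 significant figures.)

V_out ≈ 2.14 mV

R2 ‖ R_L = (48.6 × 34.9)/(48.6 + 34.9) = 20.31 kΩ.
Now apply the divider: V_out = 10.2 × 0.2096 = 2.138 mV.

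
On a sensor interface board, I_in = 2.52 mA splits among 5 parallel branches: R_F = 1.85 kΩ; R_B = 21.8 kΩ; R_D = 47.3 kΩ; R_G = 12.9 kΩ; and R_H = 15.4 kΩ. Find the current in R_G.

Total conductance ΣG = 1/1.85 + 1/21.8 + 1/47.3 + 1/12.9 + 1/15.4 = 0.7500 (units of 1/kΩ).
Current divider: I(R_G) = I_in · G_k/ΣG = 2.52 × (0.07752/0.7500) = 2.52 × 0.1034 = 0.2605 mA.

I ≈ 0.260 mA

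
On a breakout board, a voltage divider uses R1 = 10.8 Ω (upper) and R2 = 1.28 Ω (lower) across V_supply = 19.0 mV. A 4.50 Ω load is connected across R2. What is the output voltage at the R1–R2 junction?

The load sits in parallel with R2, giving an effective lower resistance R2' = R2·R_L/(R2+R_L) = 0.9965 Ω.
Now apply the divider: V_out = 19.0 × 0.08448 = 1.605 mV.
(Unloaded it would be 2.01 mV; the load pulls it down.)

V_out ≈ 1.61 mV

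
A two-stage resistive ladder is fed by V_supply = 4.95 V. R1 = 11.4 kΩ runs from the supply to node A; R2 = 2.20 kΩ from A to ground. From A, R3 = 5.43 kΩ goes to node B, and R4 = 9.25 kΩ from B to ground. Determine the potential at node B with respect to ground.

V_B ≈ 0.448 V

Node A sees R2 in parallel with the series input of stage 2, R3 + R4 = 14.68 kΩ.
Effective lower resistance at A: R2 ‖ 14.68 = 1.913 kΩ.
First divider: V_A = V_supply · 1.913/(11.4 + 1.913) = 0.7114 V.
V_B = V_A × 0.6301 = 0.4482 V.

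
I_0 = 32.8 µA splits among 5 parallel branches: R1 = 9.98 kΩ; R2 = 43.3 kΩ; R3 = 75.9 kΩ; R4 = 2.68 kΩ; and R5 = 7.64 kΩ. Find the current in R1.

I ≈ 5.13 µA

ΣG = 1/9.98 + 1/43.3 + 1/75.9 + 1/2.68 + 1/7.64 = 0.6405.
By the current-divider rule, I = I_0 · G_k/ΣG = 32.8 × 0.1564 = 5.131 µA.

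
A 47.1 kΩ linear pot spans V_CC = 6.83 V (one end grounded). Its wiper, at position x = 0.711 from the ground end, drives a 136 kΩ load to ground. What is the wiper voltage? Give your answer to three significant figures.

Split the track: R_lower = x·R_p = 33.49 kΩ, R_upper = (1−x)·R_p = 13.61 kΩ.
(x·R_p) ‖ R_L = 26.87 kΩ.
V_out = 6.83 × 26.87/(13.61 + 26.87) = 4.534 V.

V_out ≈ 4.53 V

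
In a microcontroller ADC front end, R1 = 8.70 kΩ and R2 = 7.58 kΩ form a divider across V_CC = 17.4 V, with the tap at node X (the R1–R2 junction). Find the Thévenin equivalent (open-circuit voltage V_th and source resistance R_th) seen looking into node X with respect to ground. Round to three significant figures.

V_th ≈ 8.10 V, R_th ≈ 4.05 kΩ

V_th is the unloaded tap voltage: V_CC · R2/(R1+R2) = 17.4 × 0.4656 = 8.101 V.
With V_CC suppressed (replaced by a short), R_th = R1 ‖ R2 = (8.700 × 7.58)/(8.700 + 7.58) = 4.051 kΩ.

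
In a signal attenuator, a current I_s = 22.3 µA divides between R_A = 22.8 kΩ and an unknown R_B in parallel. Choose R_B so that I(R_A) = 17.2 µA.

R_B ≈ 76.9 kΩ

In a two-way split, I_A/I_s = R_B/(R_A + R_B).
With f = 0.7713, R_B = R_A · f/(1−f) = 22.8 × 3.373 = 76.89 kΩ.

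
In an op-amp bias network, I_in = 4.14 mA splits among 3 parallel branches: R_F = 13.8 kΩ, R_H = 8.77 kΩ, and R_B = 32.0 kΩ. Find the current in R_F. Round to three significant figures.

Total conductance ΣG = 1/13.8 + 1/8.77 + 1/32.0 = 0.2177 (units of 1/kΩ).
Current divider: I(R_F) = I_in · G_k/ΣG = 4.14 × (0.07246/0.2177) = 4.14 × 0.3328 = 1.378 mA.

I ≈ 1.38 mA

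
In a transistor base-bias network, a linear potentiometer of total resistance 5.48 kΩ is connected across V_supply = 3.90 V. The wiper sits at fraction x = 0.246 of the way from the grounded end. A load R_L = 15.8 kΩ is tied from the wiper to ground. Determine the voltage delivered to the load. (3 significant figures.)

Split the track: R_lower = x·R_p = 1.348 kΩ, R_upper = (1−x)·R_p = 4.132 kΩ.
(x·R_p) ‖ R_L = 1.242 kΩ.
V_out = 3.90 × 1.242/(4.132 + 1.242) = 0.9014 V.
(Unloaded: V_out = x·V_supply = 0.959 V.)

V_out ≈ 0.901 V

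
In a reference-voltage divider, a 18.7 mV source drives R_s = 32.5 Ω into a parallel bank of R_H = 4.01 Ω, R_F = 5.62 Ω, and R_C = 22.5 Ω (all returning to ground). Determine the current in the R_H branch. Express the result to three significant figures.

I ≈ 0.286 mA

Equivalent of the parallel group: R_p = 2.120 Ω.
Node voltage V_A = V_CC · R_p/(R_s + R_p) = 18.7 × 0.06123 = 1.145 mV.
Branch current I = V_A/R_H = 1.145/4.01 = 0.2855 mA.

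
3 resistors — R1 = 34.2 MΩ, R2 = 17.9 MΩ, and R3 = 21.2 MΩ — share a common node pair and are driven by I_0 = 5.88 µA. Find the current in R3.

I ≈ 2.10 µA

Conductances: ΣG = 1/34.2 + 1/17.9 + 1/21.2 = 0.1323 (1/MΩ).
R3 takes the fraction G_k/ΣG = 0.04717/0.1323 = 0.3566, so I = 5.88 × 0.3566 = 2.097 µA.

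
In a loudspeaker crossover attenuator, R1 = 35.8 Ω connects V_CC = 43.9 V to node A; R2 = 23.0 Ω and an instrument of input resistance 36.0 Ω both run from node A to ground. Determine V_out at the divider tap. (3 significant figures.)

R2 ‖ R_L = (23.0 × 36.0)/(23.0 + 36.0) = 14.03 Ω.
Voltage divider with the loaded lower leg: V_out = 43.9 × 14.03/(35.8 + 14.03) = 43.9 × 0.2816 = 12.36 V.
(Unloaded it would be 17.2 V; the load pulls it down.)

V_out ≈ 12.4 V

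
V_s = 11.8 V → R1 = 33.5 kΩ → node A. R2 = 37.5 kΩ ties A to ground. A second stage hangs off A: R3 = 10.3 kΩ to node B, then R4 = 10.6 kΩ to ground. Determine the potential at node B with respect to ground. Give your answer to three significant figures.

V_B ≈ 1.71 V

Node A sees R2 in parallel with the series input of stage 2, R3 + R4 = 20.90 kΩ.
R2 ‖ (R3+R4) = 13.42 kΩ.
V_A = 11.8 × 13.42/(33.5 + 13.42) = 3.375 V.
Then the unloaded second divider: V_B = V_A × R4/(R3+R4) = 3.375 × 0.5072 = 1.712 V.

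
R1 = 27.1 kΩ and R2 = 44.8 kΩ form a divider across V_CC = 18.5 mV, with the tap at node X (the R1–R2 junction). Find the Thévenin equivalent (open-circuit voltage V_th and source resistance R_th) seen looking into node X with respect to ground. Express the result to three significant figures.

V_th ≈ 11.5 mV, R_th ≈ 16.9 kΩ

V_th is the unloaded tap voltage: V_CC · R2/(R1+R2) = 18.5 × 0.6231 = 11.53 mV.
Zeroing V_CC shorts the top of R1 to ground, so R_th = R1 ‖ R2 = 16.89 kΩ.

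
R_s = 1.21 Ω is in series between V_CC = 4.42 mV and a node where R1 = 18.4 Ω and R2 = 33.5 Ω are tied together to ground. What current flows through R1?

Equivalent of the parallel group: R_p = 11.88 Ω.
V_A = 4.42 × 11.88/13.09 = 4.011 mV.
Branch current I = V_A/R1 = 4.011/18.4 = 0.2180 mA.
(Equivalently: I_total = 0.3377 mA, then current-divider fraction G_k/ΣG = 0.6455.)

I ≈ 0.218 mA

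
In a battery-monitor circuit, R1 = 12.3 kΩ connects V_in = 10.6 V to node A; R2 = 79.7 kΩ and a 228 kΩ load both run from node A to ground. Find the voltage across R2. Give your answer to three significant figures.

R2 ‖ R_L = (79.7 × 228)/(79.7 + 228) = 59.06 kΩ.
Now apply the divider: V_out = 10.6 × 0.8276 = 8.773 V.

V_out ≈ 8.77 V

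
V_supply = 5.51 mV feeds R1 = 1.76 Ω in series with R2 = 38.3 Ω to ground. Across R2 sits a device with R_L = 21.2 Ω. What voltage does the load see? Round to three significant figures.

First combine the lower leg with the load: R2 ‖ R_L = 13.65 Ω.
Now apply the divider: V_out = 5.51 × 0.8858 = 4.881 mV.
(Unloaded it would be 5.27 mV; the load pulls it down.)

V_out ≈ 4.88 mV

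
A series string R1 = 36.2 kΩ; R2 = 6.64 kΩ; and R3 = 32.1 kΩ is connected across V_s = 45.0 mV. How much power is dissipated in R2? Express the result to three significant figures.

Series current I = V_s/ΣR = 45.0/74.94 = 0.6005 µA.
P(R2) = I²·R2 = (0.6005)² × 6.64 = 2.394 nW.

P ≈ 2.39 nW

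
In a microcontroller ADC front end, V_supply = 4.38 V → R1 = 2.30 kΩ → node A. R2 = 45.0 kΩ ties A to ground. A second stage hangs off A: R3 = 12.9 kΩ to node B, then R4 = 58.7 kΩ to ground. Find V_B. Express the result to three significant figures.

Looking into the second stage from A: R3 + R4 = 71.60 kΩ appears in parallel with R2.
R2 ‖ (R3+R4) = 27.63 kΩ.
First divider: V_A = V_supply · 27.63/(2.30 + 27.63) = 4.043 V.
V_B = V_A × 0.8198 = 3.315 V.

V_B ≈ 3.31 V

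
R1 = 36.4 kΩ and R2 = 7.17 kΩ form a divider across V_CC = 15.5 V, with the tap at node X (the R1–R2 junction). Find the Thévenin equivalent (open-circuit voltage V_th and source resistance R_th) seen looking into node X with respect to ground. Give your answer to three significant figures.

V_th ≈ 2.55 V, R_th ≈ 5.99 kΩ

With X open, the divider is unloaded: V_th = 15.5 × 7.17/43.57 = 2.551 V.
Looking into X with the source shorted: R_th = R1·R2/(R1+R2) = 36.40 × 7.17/43.57 = 5.990 kΩ.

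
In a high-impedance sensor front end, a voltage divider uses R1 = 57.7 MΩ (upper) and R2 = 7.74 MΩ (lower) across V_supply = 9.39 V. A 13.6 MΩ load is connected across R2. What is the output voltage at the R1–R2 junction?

V_out ≈ 0.740 V

First combine the lower leg with the load: R2 ‖ R_L = 4.933 MΩ.
Now apply the divider: V_out = 9.39 × 0.07876 = 0.7395 V.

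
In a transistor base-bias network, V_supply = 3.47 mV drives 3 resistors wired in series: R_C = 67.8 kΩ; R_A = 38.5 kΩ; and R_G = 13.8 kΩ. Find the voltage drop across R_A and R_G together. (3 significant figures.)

ΣR = 67.8 + 38.5 + 13.8 = 120.1 kΩ.
R_{R_A..R_G} = 38.5 + 13.8 = 52.30 kΩ.
V = V_supply · R/ΣR = 3.47 × 0.4355 = 1.511 mV.

V ≈ 1.51 mV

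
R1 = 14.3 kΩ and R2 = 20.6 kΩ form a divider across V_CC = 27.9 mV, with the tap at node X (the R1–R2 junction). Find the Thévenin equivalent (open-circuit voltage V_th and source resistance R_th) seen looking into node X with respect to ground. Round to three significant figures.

With X open, the divider is unloaded: V_th = 27.9 × 20.6/34.90 = 16.47 mV.
With V_CC suppressed (replaced by a short), R_th = R1 ‖ R2 = (14.30 × 20.6)/(14.30 + 20.6) = 8.441 kΩ.

V_th ≈ 16.5 mV, R_th ≈ 8.44 kΩ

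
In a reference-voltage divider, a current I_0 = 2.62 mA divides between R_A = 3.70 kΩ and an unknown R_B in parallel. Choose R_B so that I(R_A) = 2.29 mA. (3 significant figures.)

In a two-way split, I_A/I_0 = R_B/(R_A + R_B).
With f = 0.8740, R_B = R_A · f/(1−f) = 3.70 × 6.939 = 25.68 kΩ.

R_B ≈ 25.7 kΩ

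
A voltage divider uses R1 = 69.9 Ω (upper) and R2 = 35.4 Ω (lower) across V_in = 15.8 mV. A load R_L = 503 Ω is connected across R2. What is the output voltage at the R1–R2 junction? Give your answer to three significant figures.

V_out ≈ 5.07 mV

The load sits in parallel with R2, giving an effective lower resistance R2' = R2·R_L/(R2+R_L) = 33.07 Ω.
Then V_out = V_in · R2'/(R1 + R2') = 15.8 × 33.07/103.0 = 5.075 mV.
(Unloaded it would be 5.31 mV; the load pulls it down.)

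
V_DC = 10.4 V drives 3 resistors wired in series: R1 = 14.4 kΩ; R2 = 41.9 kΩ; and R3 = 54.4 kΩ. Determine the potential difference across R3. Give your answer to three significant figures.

ΣR = 14.4 + 41.9 + 54.4 = 110.7 kΩ.
By the voltage-divider rule, V = 10.4 × 54.40/110.7 = 5.111 V.

V ≈ 5.11 V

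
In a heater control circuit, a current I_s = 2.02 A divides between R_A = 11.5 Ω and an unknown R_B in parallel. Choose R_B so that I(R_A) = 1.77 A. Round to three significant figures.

R_B ≈ 81.4 Ω

The fraction through R_A equals R_B/(R_A+R_B).
1.77/2.02 = R_B/(R_A + R_B) → R_B = R_A · (0.8762)/(1 − 0.8762) = 11.5 × 7.080 = 81.42 Ω.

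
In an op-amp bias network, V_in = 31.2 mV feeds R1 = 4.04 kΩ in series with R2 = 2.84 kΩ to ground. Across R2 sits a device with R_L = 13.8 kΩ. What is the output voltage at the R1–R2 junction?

First combine the lower leg with the load: R2 ‖ R_L = 2.355 kΩ.
Voltage divider with the loaded lower leg: V_out = 31.2 × 2.355/(4.04 + 2.355) = 31.2 × 0.3683 = 11.49 mV.
(Unloaded it would be 12.9 mV; the load pulls it down.)

V_out ≈ 11.5 mV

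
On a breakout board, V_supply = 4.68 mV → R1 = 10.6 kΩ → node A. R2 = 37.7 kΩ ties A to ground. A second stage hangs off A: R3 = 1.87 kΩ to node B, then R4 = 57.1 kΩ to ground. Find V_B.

Node A sees R2 in parallel with the series input of stage 2, R3 + R4 = 58.97 kΩ.
R2 ‖ (R3+R4) = 23.00 kΩ.
V_A = 4.68 × 23.00/(10.6 + 23.00) = 3.203 mV.
V_B = V_A × 0.9683 = 3.102 mV.

V_B ≈ 3.10 mV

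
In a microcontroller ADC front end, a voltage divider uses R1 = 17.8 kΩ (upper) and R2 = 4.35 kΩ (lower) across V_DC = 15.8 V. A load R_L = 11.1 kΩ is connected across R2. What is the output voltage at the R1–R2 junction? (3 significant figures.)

V_out ≈ 2.36 V

R2 ‖ R_L = (4.35 × 11.1)/(4.35 + 11.1) = 3.125 kΩ.
Then V_out = V_DC · R2'/(R1 + R2') = 15.8 × 3.125/20.93 = 2.360 V.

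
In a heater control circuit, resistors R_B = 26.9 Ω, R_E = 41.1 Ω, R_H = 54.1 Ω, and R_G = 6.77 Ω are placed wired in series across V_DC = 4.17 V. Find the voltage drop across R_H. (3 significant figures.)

Total series resistance ΣR = 26.9 + 41.1 + 54.1 + 6.77 = 128.9 Ω.
By the voltage-divider rule, V = 4.17 × 54.10/128.9 = 1.751 V.

V ≈ 1.75 V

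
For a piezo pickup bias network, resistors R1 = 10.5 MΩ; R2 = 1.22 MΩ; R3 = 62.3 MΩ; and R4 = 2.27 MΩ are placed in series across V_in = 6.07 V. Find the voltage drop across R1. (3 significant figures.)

V ≈ 0.835 V

Series total: ΣR = 10.5 + 1.22 + 62.3 + 2.27 = 76.29 MΩ.
V = V_in · R/ΣR = 6.07 × 0.1376 = 0.8354 V.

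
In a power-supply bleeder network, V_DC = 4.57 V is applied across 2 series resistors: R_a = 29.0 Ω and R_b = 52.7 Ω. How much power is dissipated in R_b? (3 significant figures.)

P ≈ 0.165 W

The common current is I = 4.57/81.70 = 0.05594 A.
P = I²R = 0.003129 × 52.7 = 0.1649 W.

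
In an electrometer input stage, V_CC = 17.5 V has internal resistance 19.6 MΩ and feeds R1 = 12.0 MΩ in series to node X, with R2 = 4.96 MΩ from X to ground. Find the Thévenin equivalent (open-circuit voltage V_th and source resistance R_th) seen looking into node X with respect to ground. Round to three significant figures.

V_th ≈ 2.37 V, R_th ≈ 4.29 MΩ

R1' = 19.6 + 12.0 = 31.60 MΩ (source resistance + R1).
Open-circuit (no load on X): V_th = V_CC · R2/(R1' + R2) = 17.5 × 4.96/(31.60 + 4.96) = 2.374 V.
With V_CC suppressed (replaced by a short), R_th = R1' ‖ R2 = (31.60 × 4.96)/(31.60 + 4.96) = 4.287 MΩ.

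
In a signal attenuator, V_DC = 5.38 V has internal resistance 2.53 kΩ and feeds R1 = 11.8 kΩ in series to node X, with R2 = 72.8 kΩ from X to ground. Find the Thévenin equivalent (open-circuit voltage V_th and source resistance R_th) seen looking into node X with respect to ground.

R1' = 2.53 + 11.8 = 14.33 kΩ (source resistance + R1).
With X open, the divider is unloaded: V_th = 5.38 × 72.8/87.13 = 4.495 V.
Looking into X with the source shorted: R_th = R1'·R2/(R1'+R2) = 14.33 × 72.8/87.13 = 11.97 kΩ.

V_th ≈ 4.50 V, R_th ≈ 12.0 kΩ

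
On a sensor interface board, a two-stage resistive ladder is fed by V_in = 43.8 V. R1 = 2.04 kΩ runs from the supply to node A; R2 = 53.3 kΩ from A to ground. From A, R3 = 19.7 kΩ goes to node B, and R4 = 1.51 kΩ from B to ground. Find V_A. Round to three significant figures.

Looking into the second stage from A: R3 + R4 = 21.21 kΩ appears in parallel with R2.
Effective lower resistance at A: R2 ‖ 21.21 = 15.17 kΩ.
First divider: V_A = V_in · 15.17/(2.04 + 15.17) = 38.61 V.

V_A ≈ 38.6 V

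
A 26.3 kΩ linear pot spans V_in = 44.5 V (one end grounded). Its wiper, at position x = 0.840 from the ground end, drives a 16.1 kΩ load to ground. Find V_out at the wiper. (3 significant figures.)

V_out ≈ 30.7 V

Lower segment x·R_p = 22.09 kΩ; upper segment (1−x)·R_p = 4.208 kΩ.
R_L loads the lower segment: effective lower R = 9.313 kΩ.
V_out = 44.5 × 9.313/(4.208 + 9.313) = 30.65 V.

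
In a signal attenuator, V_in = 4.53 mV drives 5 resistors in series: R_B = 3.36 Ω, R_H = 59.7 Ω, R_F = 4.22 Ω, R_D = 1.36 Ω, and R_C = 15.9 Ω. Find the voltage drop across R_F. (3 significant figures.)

Total series resistance ΣR = 3.36 + 59.7 + 4.22 + 1.36 + 15.9 = 84.54 Ω.
V = V_in · R/ΣR = 4.53 × 0.04992 = 0.2261 mV.

V ≈ 0.226 mV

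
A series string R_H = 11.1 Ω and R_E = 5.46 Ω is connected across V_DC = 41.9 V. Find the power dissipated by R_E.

Series current I = V_DC/ΣR = 41.9/16.56 = 2.530 A.
V(R_E) = I·R = 13.81 V; P = V·I = 13.81 × 2.530 = 34.95 W.

P ≈ 35.0 W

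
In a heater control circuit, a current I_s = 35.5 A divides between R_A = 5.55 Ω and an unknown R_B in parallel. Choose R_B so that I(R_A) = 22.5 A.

R_B ≈ 9.61 Ω

In a two-way split, I_A/I_s = R_B/(R_A + R_B).
22.5/35.5 = R_B/(R_A + R_B) → R_B = R_A · (0.6338)/(1 − 0.6338) = 5.55 × 1.731 = 9.606 Ω.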